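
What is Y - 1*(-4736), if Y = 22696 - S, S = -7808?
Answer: 35240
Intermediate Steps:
Y = 30504 (Y = 22696 - 1*(-7808) = 22696 + 7808 = 30504)
Y - 1*(-4736) = 30504 - 1*(-4736) = 30504 + 4736 = 35240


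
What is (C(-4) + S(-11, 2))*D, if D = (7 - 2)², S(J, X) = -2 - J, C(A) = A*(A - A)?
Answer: 225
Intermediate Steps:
C(A) = 0 (C(A) = A*0 = 0)
D = 25 (D = 5² = 25)
(C(-4) + S(-11, 2))*D = (0 + (-2 - 1*(-11)))*25 = (0 + (-2 + 11))*25 = (0 + 9)*25 = 9*25 = 225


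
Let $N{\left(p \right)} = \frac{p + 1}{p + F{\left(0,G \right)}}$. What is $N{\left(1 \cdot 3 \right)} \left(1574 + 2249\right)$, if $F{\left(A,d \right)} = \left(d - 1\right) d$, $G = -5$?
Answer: $\frac{15292}{33} \approx 463.39$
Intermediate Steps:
$F{\left(A,d \right)} = d \left(-1 + d\right)$ ($F{\left(A,d \right)} = \left(-1 + d\right) d = d \left(-1 + d\right)$)
$N{\left(p \right)} = \frac{1 + p}{30 + p}$ ($N{\left(p \right)} = \frac{p + 1}{p - 5 \left(-1 - 5\right)} = \frac{1 + p}{p - -30} = \frac{1 + p}{p + 30} = \frac{1 + p}{30 + p}$)
$N{\left(1 \cdot 3 \right)} \left(1574 + 2249\right) = \frac{1 + 1 \cdot 3}{30 + 1 \cdot 3} \left(1574 + 2249\right) = \frac{1 + 3}{30 + 3} \cdot 3823 = \frac{1}{33} \cdot 4 \cdot 3823 = \frac{4}{33} \cdot 3823 = \frac{15292}{33}$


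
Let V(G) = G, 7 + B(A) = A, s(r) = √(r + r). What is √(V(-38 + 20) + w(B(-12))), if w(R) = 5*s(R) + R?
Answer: √(-37 + 5*I*√38) ≈ 2.3618 + 6.5252*I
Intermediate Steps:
s(r) = √2*√r (s(r) = √(2*r) = √2*√r)
B(A) = -7 + A
w(R) = R + 5*√2*√R (w(R) = 5*(√2*√R) + R = 5*√2*√R + R = R + 5*√2*√R)
√(V(-38 + 20) + w(B(-12))) = √((-38 + 20) + ((-7 - 12) + 5*√2*√(-7 - 12))) = √(-18 + (-19 + 5*√2*√(-19))) = √(-18 + (-19 + 5*√2*(I*√19))) = √(-18 + (-19 + 5*I*√38)) = √(-37 + 5*I*√38)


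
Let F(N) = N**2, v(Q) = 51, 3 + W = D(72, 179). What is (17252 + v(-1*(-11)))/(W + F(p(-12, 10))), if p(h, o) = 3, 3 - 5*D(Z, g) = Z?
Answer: -6655/3 ≈ -2218.3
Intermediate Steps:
D(Z, g) = 3/5 - Z/5
W = -84/5 (W = -3 + (3/5 - 1/5*72) = -3 + (3/5 - 72/5) = -3 - 69/5 = -84/5 ≈ -16.800)
(17252 + v(-1*(-11)))/(W + F(p(-12, 10))) = (17252 + 51)/(-84/5 + 3**2) = 17303/(-84/5 + 9) = 17303/(-39/5) = 17303*(-5/39) = -6655/3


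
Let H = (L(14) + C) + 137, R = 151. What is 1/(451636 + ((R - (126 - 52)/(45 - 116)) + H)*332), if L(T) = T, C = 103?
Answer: 71/41637384 ≈ 1.7052e-6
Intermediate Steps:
H = 254 (H = (14 + 103) + 137 = 117 + 137 = 254)
1/(451636 + ((R - (126 - 52)/(45 - 116)) + H)*332) = 1/(451636 + ((151 - (126 - 52)/(45 - 116)) + 254)*332) = 1/(451636 + ((151 - 74/(-71)) + 254)*332) = 1/(451636 + ((151 - 74*(-1)/71) + 254)*332) = 1/(451636 + ((151 - 1*(-74/71)) + 254)*332) = 1/(451636 + ((151 + 74/71) + 254)*332) = 1/(451636 + (10795/71 + 254)*332) = 1/(451636 + (28829/71)*332) = 1/(451636 + 9571228/71) = 1/(41637384/71) = 71/41637384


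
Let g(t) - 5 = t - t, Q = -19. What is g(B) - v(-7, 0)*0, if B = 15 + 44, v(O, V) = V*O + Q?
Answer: 5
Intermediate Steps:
v(O, V) = -19 + O*V (v(O, V) = V*O - 19 = O*V - 19 = -19 + O*V)
B = 59
g(t) = 5 (g(t) = 5 + (t - t) = 5 + 0 = 5)
g(B) - v(-7, 0)*0 = 5 - (-19 - 7*0)*0 = 5 - (-19 + 0)*0 = 5 - (-19)*0 = 5 - 1*0 = 5 + 0 = 5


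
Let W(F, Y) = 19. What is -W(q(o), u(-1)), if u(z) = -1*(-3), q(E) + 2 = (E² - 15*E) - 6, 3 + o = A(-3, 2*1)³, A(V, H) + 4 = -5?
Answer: -19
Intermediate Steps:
A(V, H) = -9 (A(V, H) = -4 - 5 = -9)
o = -732 (o = -3 + (-9)³ = -3 - 729 = -732)
q(E) = -8 + E² - 15*E (q(E) = -2 + ((E² - 15*E) - 6) = -2 + (-6 + E² - 15*E) = -8 + E² - 15*E)
u(z) = 3
-W(q(o), u(-1)) = -1*19 = -19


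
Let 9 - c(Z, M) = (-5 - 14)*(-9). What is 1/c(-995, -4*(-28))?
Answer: -1/162 ≈ -0.0061728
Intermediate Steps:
c(Z, M) = -162 (c(Z, M) = 9 - (-5 - 14)*(-9) = 9 - (-19)*(-9) = 9 - 1*171 = 9 - 171 = -162)
1/c(-995, -4*(-28)) = 1/(-162) = -1/162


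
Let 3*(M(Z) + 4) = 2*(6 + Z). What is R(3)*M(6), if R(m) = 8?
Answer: 32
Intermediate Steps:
M(Z) = 2*Z/3 (M(Z) = -4 + (2*(6 + Z))/3 = -4 + (12 + 2*Z)/3 = -4 + (4 + 2*Z/3) = 2*Z/3)
R(3)*M(6) = 8*((2/3)*6) = 8*4 = 32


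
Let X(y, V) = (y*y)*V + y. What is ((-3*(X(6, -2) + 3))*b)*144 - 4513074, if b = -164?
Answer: -8976498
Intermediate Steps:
X(y, V) = y + V*y**2 (X(y, V) = y**2*V + y = V*y**2 + y = y + V*y**2)
((-3*(X(6, -2) + 3))*b)*144 - 4513074 = (-3*(6*(1 - 2*6) + 3)*(-164))*144 - 4513074 = (-3*(6*(1 - 12) + 3)*(-164))*144 - 4513074 = (-3*(6*(-11) + 3)*(-164))*144 - 4513074 = (-3*(-66 + 3)*(-164))*144 - 4513074 = (-3*(-63)*(-164))*144 - 4513074 = (189*(-164))*144 - 4513074 = -30996*144 - 4513074 = -4463424 - 4513074 = -8976498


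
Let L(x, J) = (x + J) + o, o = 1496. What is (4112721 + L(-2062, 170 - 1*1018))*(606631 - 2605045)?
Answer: -8216093467098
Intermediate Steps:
L(x, J) = 1496 + J + x (L(x, J) = (x + J) + 1496 = (J + x) + 1496 = 1496 + J + x)
(4112721 + L(-2062, 170 - 1*1018))*(606631 - 2605045) = (4112721 + (1496 + (170 - 1*1018) - 2062))*(606631 - 2605045) = (4112721 + (1496 + (170 - 1018) - 2062))*(-1998414) = (4112721 + (1496 - 848 - 2062))*(-1998414) = (4112721 - 1414)*(-1998414) = 4111307*(-1998414) = -8216093467098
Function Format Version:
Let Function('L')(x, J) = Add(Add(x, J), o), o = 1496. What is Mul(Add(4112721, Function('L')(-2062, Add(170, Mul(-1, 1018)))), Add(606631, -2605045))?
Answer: -8216093467098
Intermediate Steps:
Function('L')(x, J) = Add(1496, J, x) (Function('L')(x, J) = Add(Add(x, J), 1496) = Add(Add(J, x), 1496) = Add(1496, J, x))
Mul(Add(4112721, Function('L')(-2062, Add(170, Mul(-1, 1018)))), Add(606631, -2605045)) = Mul(Add(4112721, Add(1496, Add(170, Mul(-1, 1018)), -2062)), Add(606631, -2605045)) = Mul(Add(4112721, Add(1496, Add(170, -1018), -2062)), -1998414) = Mul(Add(4112721, Add(1496, -848, -2062)), -1998414) = Mul(Add(4112721, -1414), -1998414) = Mul(4111307, -1998414) = -8216093467098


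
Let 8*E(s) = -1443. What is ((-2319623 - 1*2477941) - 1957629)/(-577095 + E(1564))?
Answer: 18013848/1539401 ≈ 11.702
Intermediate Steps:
E(s) = -1443/8 (E(s) = (1/8)*(-1443) = -1443/8)
((-2319623 - 1*2477941) - 1957629)/(-577095 + E(1564)) = ((-2319623 - 1*2477941) - 1957629)/(-577095 - 1443/8) = ((-2319623 - 2477941) - 1957629)/(-4618203/8) = (-4797564 - 1957629)*(-8/4618203) = -6755193*(-8/4618203) = 18013848/1539401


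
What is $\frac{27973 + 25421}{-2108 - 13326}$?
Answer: $- \frac{26697}{7717} \approx -3.4595$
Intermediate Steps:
$\frac{27973 + 25421}{-2108 - 13326} = \frac{53394}{-15434} = 53394 \left(- \frac{1}{15434}\right) = - \frac{26697}{7717}$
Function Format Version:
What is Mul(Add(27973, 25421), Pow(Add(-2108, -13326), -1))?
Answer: Rational(-26697, 7717) ≈ -3.4595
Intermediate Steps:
Mul(Add(27973, 25421), Pow(Add(-2108, -13326), -1)) = Mul(53394, Pow(-15434, -1)) = Mul(53394, Rational(-1, 15434)) = Rational(-26697, 7717)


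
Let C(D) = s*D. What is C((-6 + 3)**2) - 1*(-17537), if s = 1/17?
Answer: 298138/17 ≈ 17538.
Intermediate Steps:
s = 1/17 ≈ 0.058824
C(D) = D/17
C((-6 + 3)**2) - 1*(-17537) = (-6 + 3)**2/17 - 1*(-17537) = (1/17)*(-3)**2 + 17537 = (1/17)*9 + 17537 = 9/17 + 17537 = 298138/17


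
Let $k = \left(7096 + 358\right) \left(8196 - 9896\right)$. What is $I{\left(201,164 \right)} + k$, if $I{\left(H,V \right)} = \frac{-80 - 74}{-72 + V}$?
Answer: $- \frac{582902877}{46} \approx -1.2672 \cdot 10^{7}$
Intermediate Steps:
$I{\left(H,V \right)} = - \frac{154}{-72 + V}$
$k = -12671800$ ($k = 7454 \left(-1700\right) = -12671800$)
$I{\left(201,164 \right)} + k = - \frac{154}{-72 + 164} - 12671800 = - \frac{154}{92} - 12671800 = \left(-154\right) \frac{1}{92} - 12671800 = - \frac{77}{46} - 12671800 = - \frac{582902877}{46}$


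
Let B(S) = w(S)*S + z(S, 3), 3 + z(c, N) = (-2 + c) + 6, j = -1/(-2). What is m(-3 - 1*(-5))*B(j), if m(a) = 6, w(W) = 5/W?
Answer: 39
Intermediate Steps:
j = 1/2 (j = -1*(-1/2) = 1/2 ≈ 0.50000)
z(c, N) = 1 + c (z(c, N) = -3 + ((-2 + c) + 6) = -3 + (4 + c) = 1 + c)
B(S) = 6 + S (B(S) = (5/S)*S + (1 + S) = 5 + (1 + S) = 6 + S)
m(-3 - 1*(-5))*B(j) = 6*(6 + 1/2) = 6*(13/2) = 39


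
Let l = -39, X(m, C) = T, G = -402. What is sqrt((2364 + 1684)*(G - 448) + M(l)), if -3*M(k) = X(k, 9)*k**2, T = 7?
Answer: I*sqrt(3444349) ≈ 1855.9*I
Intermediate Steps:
X(m, C) = 7
M(k) = -7*k**2/3
sqrt((2364 + 1684)*(G - 448) + M(l)) = sqrt((2364 + 1684)*(-402 - 448) - 7/3*(-39)**2) = sqrt(4048*(-850) - 7/3*1521) = sqrt(-3440800 - 3549) = sqrt(-3444349) = I*sqrt(3444349)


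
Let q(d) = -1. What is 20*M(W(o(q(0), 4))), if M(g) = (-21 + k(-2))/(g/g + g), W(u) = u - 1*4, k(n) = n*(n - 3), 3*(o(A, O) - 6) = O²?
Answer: -132/5 ≈ -26.400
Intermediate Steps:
o(A, O) = 6 + O²/3
k(n) = n*(-3 + n)
W(u) = -4 + u (W(u) = u - 4 = -4 + u)
M(g) = -11/(1 + g) (M(g) = (-21 - 2*(-3 - 2))/(g/g + g) = (-21 - 2*(-5))/(1 + g) = (-21 + 10)/(1 + g) = -11/(1 + g))
20*M(W(o(q(0), 4))) = 20*(-11/(1 + (-4 + (6 + (⅓)*4²)))) = 20*(-11/(1 + (-4 + (6 + (⅓)*16)))) = 20*(-11/(1 + (-4 + (6 + 16/3)))) = 20*(-11/(1 + (-4 + 34/3))) = 20*(-11/(1 + 22/3)) = 20*(-11/25/3) = 20*(-11*3/25) = 20*(-33/25) = -132/5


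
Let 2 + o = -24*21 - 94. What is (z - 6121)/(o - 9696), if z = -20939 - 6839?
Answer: 33899/10296 ≈ 3.2924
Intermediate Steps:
z = -27778
o = -600 (o = -2 + (-24*21 - 94) = -2 + (-504 - 94) = -2 - 598 = -600)
(z - 6121)/(o - 9696) = (-27778 - 6121)/(-600 - 9696) = -33899/(-10296) = -33899*(-1/10296) = 33899/10296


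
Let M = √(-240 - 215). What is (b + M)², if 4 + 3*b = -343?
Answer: 116314/9 - 694*I*√455/3 ≈ 12924.0 - 4934.5*I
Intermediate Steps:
b = -347/3 (b = -4/3 + (⅓)*(-343) = -4/3 - 343/3 = -347/3 ≈ -115.67)
M = I*√455 (M = √(-455) = I*√455 ≈ 21.331*I)
(b + M)² = (-347/3 + I*√455)²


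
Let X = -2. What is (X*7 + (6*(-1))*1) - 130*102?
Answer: -13280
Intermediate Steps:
(X*7 + (6*(-1))*1) - 130*102 = (-2*7 + (6*(-1))*1) - 130*102 = (-14 - 6*1) - 13260 = (-14 - 6) - 13260 = -20 - 13260 = -13280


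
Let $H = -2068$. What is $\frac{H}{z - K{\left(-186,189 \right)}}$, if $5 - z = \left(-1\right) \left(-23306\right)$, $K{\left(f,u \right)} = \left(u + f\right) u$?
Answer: $\frac{517}{5967} \approx 0.086643$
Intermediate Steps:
$K{\left(f,u \right)} = u \left(f + u\right)$ ($K{\left(f,u \right)} = \left(f + u\right) u = u \left(f + u\right)$)
$z = -23301$ ($z = 5 - \left(-1\right) \left(-23306\right) = 5 - 23306 = -23301$)
$\frac{H}{z - K{\left(-186,189 \right)}} = - \frac{2068}{-23301 - 189 \left(-186 + 189\right)} = - \frac{2068}{-23301 - 189 \cdot 3} = - \frac{2068}{-23301 - 567} = - \frac{2068}{-23868} = \left(-2068\right) \left(- \frac{1}{23868}\right) = \frac{517}{5967}$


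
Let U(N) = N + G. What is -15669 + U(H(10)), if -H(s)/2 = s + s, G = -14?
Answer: -15723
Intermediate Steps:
H(s) = -4*s (H(s) = -2*(s + s) = -4*s)
U(N) = -14 + N (U(N) = N - 14 = -14 + N)
-15669 + U(H(10)) = -15669 + (-14 - 4*10) = -15669 + (-14 - 40) = -15669 - 54 = -15723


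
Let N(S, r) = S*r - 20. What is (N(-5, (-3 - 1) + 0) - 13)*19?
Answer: -247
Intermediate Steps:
N(S, r) = -20 + S*r
(N(-5, (-3 - 1) + 0) - 13)*19 = ((-20 - 5*((-3 - 1) + 0)) - 13)*19 = ((-20 - 5*(-4 + 0)) - 13)*19 = ((-20 - 5*(-4)) - 13)*19 = ((-20 + 20) - 13)*19 = (0 - 13)*19 = -13*19 = -247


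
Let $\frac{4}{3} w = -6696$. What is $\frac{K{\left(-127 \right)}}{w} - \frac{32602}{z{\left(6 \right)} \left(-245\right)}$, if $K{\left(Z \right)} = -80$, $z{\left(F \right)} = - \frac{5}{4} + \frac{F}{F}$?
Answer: $- \frac{327444688}{615195} \approx -532.26$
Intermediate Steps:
$w = -5022$ ($w = \frac{3}{4} \left(-6696\right) = -5022$)
$z{\left(F \right)} = - \frac{1}{4}$ ($z{\left(F \right)} = \left(-5\right) \frac{1}{4} + 1 = - \frac{5}{4} + 1 = - \frac{1}{4}$)
$\frac{K{\left(-127 \right)}}{w} - \frac{32602}{z{\left(6 \right)} \left(-245\right)} = - \frac{80}{-5022} - \frac{32602}{\left(- \frac{1}{4}\right) \left(-245\right)} = \left(-80\right) \left(- \frac{1}{5022}\right) - \frac{32602}{\frac{245}{4}} = \frac{40}{2511} - \frac{130408}{245} = - \frac{327444688}{615195}$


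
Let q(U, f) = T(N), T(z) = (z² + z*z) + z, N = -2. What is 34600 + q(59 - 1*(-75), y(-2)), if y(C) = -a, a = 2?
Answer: 34606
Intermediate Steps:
T(z) = z + 2*z² (T(z) = (z² + z²) + z = 2*z² + z = z + 2*z²)
y(C) = -2 (y(C) = -1*2 = -2)
q(U, f) = 6 (q(U, f) = -2*(1 + 2*(-2)) = -2*(1 - 4) = -2*(-3) = 6)
34600 + q(59 - 1*(-75), y(-2)) = 34600 + 6 = 34606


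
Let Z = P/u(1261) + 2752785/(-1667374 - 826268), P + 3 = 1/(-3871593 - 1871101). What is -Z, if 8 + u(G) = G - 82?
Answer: 1546216608292948/1397415089688559 ≈ 1.1065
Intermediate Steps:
u(G) = -90 + G (u(G) = -8 + (G - 82) = -8 + (-82 + G) = -90 + G)
P = -17228083/5742694 (P = -3 + 1/(-3871593 - 1871101) = -3 + 1/(-5742694) = -3 - 1/5742694 = -17228083/5742694 ≈ -3.0000)
Z = -1546216608292948/1397415089688559 (Z = -17228083/(5742694*(-90 + 1261)) + 2752785/(-1667374 - 826268) = -17228083/5742694/1171 + 2752785/(-2493642) = -17228083/5742694*1/1171 + 2752785*(-1/2493642) = -17228083/6724694674 - 917595/831214 = -1546216608292948/1397415089688559 ≈ -1.1065)
-Z = -1*(-1546216608292948/1397415089688559) = 1546216608292948/1397415089688559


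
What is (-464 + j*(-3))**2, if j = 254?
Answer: 1503076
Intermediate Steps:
(-464 + j*(-3))**2 = (-464 + 254*(-3))**2 = (-464 - 762)**2 = (-1226)**2 = 1503076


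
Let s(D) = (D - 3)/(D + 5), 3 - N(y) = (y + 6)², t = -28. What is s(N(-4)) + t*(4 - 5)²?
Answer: -29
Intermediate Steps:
N(y) = 3 - (6 + y)² (N(y) = 3 - (y + 6)² = 3 - (6 + y)²)
s(D) = (-3 + D)/(5 + D)
s(N(-4)) + t*(4 - 5)² = (-3 + (3 - (6 - 4)²))/(5 + (3 - (6 - 4)²)) - 28*(4 - 5)² = (-3 + (3 - 1*2²))/(5 + (3 - 1*2²)) - 28*(-1)² = (-3 + (3 - 1*4))/(5 + (3 - 1*4)) - 28*1 = (-3 + (3 - 4))/(5 + (3 - 4)) - 28 = (-3 - 1)/(5 - 1) - 28 = -4/4 - 28 = (¼)*(-4) - 28 = -1 - 28 = -29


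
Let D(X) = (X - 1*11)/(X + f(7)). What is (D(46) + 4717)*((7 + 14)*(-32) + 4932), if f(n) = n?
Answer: 1065153360/53 ≈ 2.0097e+7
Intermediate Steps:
D(X) = (-11 + X)/(7 + X) (D(X) = (X - 1*11)/(X + 7) = (X - 11)/(7 + X) = (-11 + X)/(7 + X))
(D(46) + 4717)*((7 + 14)*(-32) + 4932) = ((-11 + 46)/(7 + 46) + 4717)*((7 + 14)*(-32) + 4932) = (35/53 + 4717)*(21*(-32) + 4932) = ((1/53)*35 + 4717)*(-672 + 4932) = (35/53 + 4717)*4260 = (250036/53)*4260 = 1065153360/53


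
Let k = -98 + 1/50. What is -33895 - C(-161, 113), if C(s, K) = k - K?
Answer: -1684201/50 ≈ -33684.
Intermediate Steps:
k = -4899/50 (k = -98 + 1/50 = -4899/50 ≈ -97.980)
C(s, K) = -4899/50 - K
-33895 - C(-161, 113) = -33895 - (-4899/50 - 1*113) = -33895 - (-4899/50 - 113) = -33895 - 1*(-10549/50) = -33895 + 10549/50 = -1684201/50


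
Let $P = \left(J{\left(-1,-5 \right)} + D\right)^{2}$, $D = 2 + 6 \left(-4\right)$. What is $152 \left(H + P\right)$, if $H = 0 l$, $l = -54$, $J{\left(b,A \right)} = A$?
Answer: $110808$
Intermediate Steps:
$D = -22$ ($D = 2 - 24 = -22$)
$P = 729$ ($P = \left(-5 - 22\right)^{2} = \left(-27\right)^{2} = 729$)
$H = 0$ ($H = 0 \left(-54\right) = 0$)
$152 \left(H + P\right) = 152 \left(0 + 729\right) = 152 \cdot 729 = 110808$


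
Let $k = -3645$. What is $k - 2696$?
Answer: $-6341$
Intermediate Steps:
$k - 2696 = -3645 - 2696 = -6341$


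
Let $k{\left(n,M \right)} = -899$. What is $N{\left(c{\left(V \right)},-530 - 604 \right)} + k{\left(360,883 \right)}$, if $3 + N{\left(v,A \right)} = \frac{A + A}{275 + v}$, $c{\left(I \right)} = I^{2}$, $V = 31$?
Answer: $- \frac{93095}{103} \approx -903.83$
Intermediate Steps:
$N{\left(v,A \right)} = -3 + \frac{2 A}{275 + v}$ ($N{\left(v,A \right)} = -3 + \frac{A + A}{275 + v} = -3 + \frac{2 A}{275 + v}$)
$N{\left(c{\left(V \right)},-530 - 604 \right)} + k{\left(360,883 \right)} = \frac{-825 - 3 \cdot 31^{2} + 2 \left(-530 - 604\right)}{275 + 31^{2}} - 899 = \frac{-825 - 2883 + 2 \left(-1134\right)}{275 + 961} - 899 = \frac{-825 - 2883 - 2268}{1236} - 899 = \frac{1}{1236} \left(-5976\right) - 899 = - \frac{498}{103} - 899 = - \frac{93095}{103}$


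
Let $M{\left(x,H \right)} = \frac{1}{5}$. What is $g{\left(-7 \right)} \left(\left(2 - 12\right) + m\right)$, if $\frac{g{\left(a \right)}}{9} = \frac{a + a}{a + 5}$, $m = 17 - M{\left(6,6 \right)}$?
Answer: $\frac{2142}{5} \approx 428.4$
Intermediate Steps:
$M{\left(x,H \right)} = \frac{1}{5}$
$m = \frac{84}{5}$ ($m = 17 - \frac{1}{5} = \frac{84}{5} \approx 16.8$)
$g{\left(a \right)} = \frac{18 a}{5 + a}$ ($g{\left(a \right)} = 9 \frac{a + a}{a + 5} = 9 \frac{2 a}{5 + a} = \frac{18 a}{5 + a}$)
$g{\left(-7 \right)} \left(\left(2 - 12\right) + m\right) = 18 \left(-7\right) \frac{1}{5 - 7} \left(\left(2 - 12\right) + \frac{84}{5}\right) = 18 \left(-7\right) \frac{1}{-2} \left(\left(2 - 12\right) + \frac{84}{5}\right) = 18 \left(-7\right) \left(- \frac{1}{2}\right) \left(-10 + \frac{84}{5}\right) = 63 \cdot \frac{34}{5} = \frac{2142}{5}$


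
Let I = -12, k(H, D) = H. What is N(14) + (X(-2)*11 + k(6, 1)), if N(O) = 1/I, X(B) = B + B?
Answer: -457/12 ≈ -38.083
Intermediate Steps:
X(B) = 2*B
N(O) = -1/12 (N(O) = 1/(-12) = -1/12)
N(14) + (X(-2)*11 + k(6, 1)) = -1/12 + ((2*(-2))*11 + 6) = -1/12 + (-4*11 + 6) = -1/12 + (-44 + 6) = -1/12 - 38 = -457/12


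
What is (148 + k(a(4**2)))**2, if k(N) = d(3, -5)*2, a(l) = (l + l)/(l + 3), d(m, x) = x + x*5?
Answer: 7744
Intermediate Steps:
d(m, x) = 6*x (d(m, x) = x + 5*x = 6*x)
a(l) = 2*l/(3 + l) (a(l) = (2*l)/(3 + l) = 2*l/(3 + l))
k(N) = -60 (k(N) = (6*(-5))*2 = -30*2 = -60)
(148 + k(a(4**2)))**2 = (148 - 60)**2 = 88**2 = 7744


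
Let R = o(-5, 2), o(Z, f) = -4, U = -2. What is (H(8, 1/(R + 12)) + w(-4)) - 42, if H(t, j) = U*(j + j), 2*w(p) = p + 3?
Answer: -43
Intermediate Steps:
R = -4
w(p) = 3/2 + p/2 (w(p) = (p + 3)/2 = (3 + p)/2 = 3/2 + p/2)
H(t, j) = -4*j (H(t, j) = -2*(j + j) = -4*j)
(H(8, 1/(R + 12)) + w(-4)) - 42 = (-4/(-4 + 12) + (3/2 + (1/2)*(-4))) - 42 = (-4/8 + (3/2 - 2)) - 42 = (-4*1/8 - 1/2) - 42 = (-1/2 - 1/2) - 42 = -1 - 42 = -43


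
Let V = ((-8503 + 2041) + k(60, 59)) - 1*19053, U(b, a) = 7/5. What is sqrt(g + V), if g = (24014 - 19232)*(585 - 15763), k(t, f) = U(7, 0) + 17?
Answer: 13*I*sqrt(10740635)/5 ≈ 8521.0*I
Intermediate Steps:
U(b, a) = 7/5 (U(b, a) = 7*(1/5) = 7/5)
k(t, f) = 92/5 (k(t, f) = 7/5 + 17 = 92/5)
g = -72581196 (g = 4782*(-15178) = -72581196)
V = -127483/5 (V = ((-8503 + 2041) + 92/5) - 1*19053 = (-6462 + 92/5) - 19053 = -32218/5 - 19053 = -127483/5 ≈ -25497.)
sqrt(g + V) = sqrt(-72581196 - 127483/5) = sqrt(-363033463/5) = 13*I*sqrt(10740635)/5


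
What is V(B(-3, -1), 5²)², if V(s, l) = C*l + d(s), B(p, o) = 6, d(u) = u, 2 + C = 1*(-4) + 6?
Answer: 36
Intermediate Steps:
C = 0 (C = -2 + (1*(-4) + 6) = -2 + (-4 + 6) = -2 + 2 = 0)
V(s, l) = s (V(s, l) = 0*l + s = 0 + s = s)
V(B(-3, -1), 5²)² = 6² = 36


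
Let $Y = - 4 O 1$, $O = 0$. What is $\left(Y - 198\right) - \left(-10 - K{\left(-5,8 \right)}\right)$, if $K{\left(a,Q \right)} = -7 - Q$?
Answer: $-203$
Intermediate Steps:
$Y = 0$ ($Y = \left(-4\right) 0 \cdot 1 = 0 \cdot 1 = 0$)
$\left(Y - 198\right) - \left(-10 - K{\left(-5,8 \right)}\right) = \left(0 - 198\right) + \left(\left(\left(\left(-7 - 8\right) + 27\right) - 46\right) - -29\right) = -198 + \left(\left(\left(\left(-7 - 8\right) + 27\right) - 46\right) + 29\right) = -198 + \left(\left(\left(-15 + 27\right) - 46\right) + 29\right) = -198 + \left(\left(12 - 46\right) + 29\right) = -198 + \left(-34 + 29\right) = -198 - 5 = -203$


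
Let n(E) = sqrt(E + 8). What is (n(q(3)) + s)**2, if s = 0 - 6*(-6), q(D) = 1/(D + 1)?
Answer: (72 + sqrt(33))**2/4 ≈ 1511.1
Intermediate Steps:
q(D) = 1/(1 + D)
n(E) = sqrt(8 + E)
s = 36 (s = 0 + 36 = 36)
(n(q(3)) + s)**2 = (sqrt(8 + 1/(1 + 3)) + 36)**2 = (sqrt(8 + 1/4) + 36)**2 = (sqrt(33/4) + 36)**2 = (sqrt(33)/2 + 36)**2 = (36 + sqrt(33)/2)**2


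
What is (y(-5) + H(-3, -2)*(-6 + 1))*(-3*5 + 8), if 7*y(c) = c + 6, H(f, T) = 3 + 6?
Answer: 314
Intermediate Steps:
H(f, T) = 9
y(c) = 6/7 + c/7 (y(c) = (c + 6)/7 = (6 + c)/7 = 6/7 + c/7)
(y(-5) + H(-3, -2)*(-6 + 1))*(-3*5 + 8) = ((6/7 + (⅐)*(-5)) + 9*(-6 + 1))*(-3*5 + 8) = ((6/7 - 5/7) + 9*(-5))*(-15 + 8) = (⅐ - 45)*(-7) = -314/7*(-7) = 314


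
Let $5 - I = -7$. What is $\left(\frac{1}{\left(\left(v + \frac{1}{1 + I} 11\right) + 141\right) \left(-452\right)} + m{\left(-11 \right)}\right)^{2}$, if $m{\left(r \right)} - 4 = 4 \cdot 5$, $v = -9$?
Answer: $\frac{350980853277289}{609342604816} \approx 576.0$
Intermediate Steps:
$I = 12$ ($I = 5 - -7 = 5 + 7 = 12$)
$m{\left(r \right)} = 24$ ($m{\left(r \right)} = 4 + 4 \cdot 5 = 4 + 20 = 24$)
$\left(\frac{1}{\left(\left(v + \frac{1}{1 + I} 11\right) + 141\right) \left(-452\right)} + m{\left(-11 \right)}\right)^{2} = \left(\frac{1}{\left(\left(-9 + \frac{1}{1 + 12} \cdot 11\right) + 141\right) \left(-452\right)} + 24\right)^{2} = \left(\frac{1}{\left(-9 + \frac{1}{13} \cdot 11\right) + 141} \left(- \frac{1}{452}\right) + 24\right)^{2} = \left(\frac{1}{\left(-9 + \frac{11}{13}\right) + 141} \left(- \frac{1}{452}\right) + 24\right)^{2} = \left(\frac{1}{- \frac{106}{13} + 141} \left(- \frac{1}{452}\right) + 24\right)^{2} = \left(\frac{1}{\frac{1727}{13}} \left(- \frac{1}{452}\right) + 24\right)^{2} = \left(\frac{13}{1727} \left(- \frac{1}{452}\right) + 24\right)^{2} = \left(- \frac{13}{780604} + 24\right)^{2} = \left(\frac{18734483}{780604}\right)^{2} = \frac{350980853277289}{609342604816}$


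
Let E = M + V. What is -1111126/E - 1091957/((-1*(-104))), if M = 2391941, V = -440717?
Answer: -266346032809/25365912 ≈ -10500.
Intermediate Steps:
E = 1951224 (E = 2391941 - 440717 = 1951224)
-1111126/E - 1091957/((-1*(-104))) = -1111126/1951224 - 1091957/((-1*(-104))) = -1111126*1/1951224 - 1091957/104 = -555563/975612 - 1091957*1/104 = -555563/975612 - 1091957/104 = -266346032809/25365912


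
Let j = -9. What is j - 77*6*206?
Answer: -95181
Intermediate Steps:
j - 77*6*206 = -9 - 77*6*206 = -9 - 462*206 = -9 - 95172 = -95181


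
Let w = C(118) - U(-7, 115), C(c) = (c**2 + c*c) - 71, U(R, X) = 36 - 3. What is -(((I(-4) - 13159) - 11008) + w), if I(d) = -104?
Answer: -3473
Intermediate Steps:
U(R, X) = 33
C(c) = -71 + 2*c**2 (C(c) = (c**2 + c**2) - 71 = 2*c**2 - 71 = -71 + 2*c**2)
w = 27744 (w = (-71 + 2*118**2) - 1*33 = (-71 + 2*13924) - 33 = (-71 + 27848) - 33 = 27777 - 33 = 27744)
-(((I(-4) - 13159) - 11008) + w) = -(((-104 - 13159) - 11008) + 27744) = -((-13263 - 11008) + 27744) = -(-24271 + 27744) = -1*3473 = -3473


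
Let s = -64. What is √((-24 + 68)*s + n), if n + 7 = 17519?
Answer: 2*√3674 ≈ 121.23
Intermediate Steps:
n = 17512 (n = -7 + 17519 = 17512)
√((-24 + 68)*s + n) = √((-24 + 68)*(-64) + 17512) = √(44*(-64) + 17512) = √(-2816 + 17512) = √14696 = 2*√3674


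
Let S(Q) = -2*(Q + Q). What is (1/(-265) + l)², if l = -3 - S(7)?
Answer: 43877376/70225 ≈ 624.81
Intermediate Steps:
S(Q) = -4*Q
l = 25 (l = -3 - (-4)*7 = -3 - 1*(-28) = -3 + 28 = 25)
(1/(-265) + l)² = (1/(-265) + 25)² = (-1/265 + 25)² = (6624/265)² = 43877376/70225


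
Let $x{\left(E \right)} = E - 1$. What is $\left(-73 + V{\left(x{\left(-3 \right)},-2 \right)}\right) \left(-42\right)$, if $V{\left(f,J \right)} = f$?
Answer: $3234$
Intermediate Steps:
$x{\left(E \right)} = -1 + E$
$\left(-73 + V{\left(x{\left(-3 \right)},-2 \right)}\right) \left(-42\right) = \left(-73 - 4\right) \left(-42\right) = \left(-77\right) \left(-42\right) = 3234$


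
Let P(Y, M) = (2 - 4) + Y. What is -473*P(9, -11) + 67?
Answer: -3244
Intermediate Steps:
P(Y, M) = -2 + Y
-473*P(9, -11) + 67 = -473*(-2 + 9) + 67 = -473*7 + 67 = -3311 + 67 = -3244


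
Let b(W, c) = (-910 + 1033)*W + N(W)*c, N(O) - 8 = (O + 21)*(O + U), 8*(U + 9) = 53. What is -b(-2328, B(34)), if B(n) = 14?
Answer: -299920879/4 ≈ -7.4980e+7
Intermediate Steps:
U = -19/8 (U = -9 + (⅛)*53 = -9 + 53/8 = -19/8 ≈ -2.3750)
N(O) = 8 + (21 + O)*(-19/8 + O) (N(O) = 8 + (O + 21)*(O - 19/8) = 8 + (21 + O)*(-19/8 + O))
b(W, c) = 123*W + c*(-335/8 + W² + 149*W/8) (b(W, c) = (-910 + 1033)*W + (-335/8 + W² + 149*W/8)*c = 123*W + c*(-335/8 + W² + 149*W/8))
-b(-2328, B(34)) = -(123*(-2328) + (⅛)*14*(-335 + 8*(-2328)² + 149*(-2328))) = -(-286344 + (⅛)*14*(-335 + 8*5419584 - 346872)) = -(-286344 + (⅛)*14*(-335 + 43356672 - 346872)) = -(-286344 + (⅛)*14*43009465) = -(-286344 + 301066255/4) = -1*299920879/4 = -299920879/4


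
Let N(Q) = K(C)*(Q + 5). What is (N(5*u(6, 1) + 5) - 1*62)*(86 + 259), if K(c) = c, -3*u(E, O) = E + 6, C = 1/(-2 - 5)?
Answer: -146280/7 ≈ -20897.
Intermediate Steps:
C = -1/7 (C = 1/(-7) = -1/7 ≈ -0.14286)
u(E, O) = -2 - E/3 (u(E, O) = -(E + 6)/3 = -(6 + E)/3 = -2 - E/3)
N(Q) = -5/7 - Q/7 (N(Q) = -(Q + 5)/7 = -(5 + Q)/7 = -5/7 - Q/7)
(N(5*u(6, 1) + 5) - 1*62)*(86 + 259) = ((-5/7 - (5*(-2 - 1/3*6) + 5)/7) - 1*62)*(86 + 259) = ((-5/7 - (5*(-2 - 2) + 5)/7) - 62)*345 = ((-5/7 - (5*(-4) + 5)/7) - 62)*345 = ((-5/7 - (-20 + 5)/7) - 62)*345 = ((-5/7 - 1/7*(-15)) - 62)*345 = ((-5/7 + 15/7) - 62)*345 = (10/7 - 62)*345 = -424/7*345 = -146280/7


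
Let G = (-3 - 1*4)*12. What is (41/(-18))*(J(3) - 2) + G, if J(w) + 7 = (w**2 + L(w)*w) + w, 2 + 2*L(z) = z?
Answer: -377/4 ≈ -94.250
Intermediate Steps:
L(z) = -1 + z/2
J(w) = -7 + w + w**2 + w*(-1 + w/2) (J(w) = -7 + ((w**2 + (-1 + w/2)*w) + w) = -7 + ((w**2 + w*(-1 + w/2)) + w) = -7 + (w + w**2 + w*(-1 + w/2)) = -7 + w + w**2 + w*(-1 + w/2))
G = -84 (G = (-3 - 4)*12 = -7*12 = -84)
(41/(-18))*(J(3) - 2) + G = (41/(-18))*((-7 + (3/2)*3**2) - 2) - 84 = (41*(-1/18))*((-7 + (3/2)*9) - 2) - 84 = -41*((-7 + 27/2) - 2)/18 - 84 = -41*(13/2 - 2)/18 - 84 = -41/18*9/2 - 84 = -41/4 - 84 = -377/4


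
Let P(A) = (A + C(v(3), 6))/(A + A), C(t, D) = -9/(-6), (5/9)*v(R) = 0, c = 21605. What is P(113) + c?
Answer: 9765689/452 ≈ 21606.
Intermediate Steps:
v(R) = 0 (v(R) = (9/5)*0 = 0)
C(t, D) = 3/2 (C(t, D) = -9*(-⅙) = 3/2)
P(A) = (3/2 + A)/(2*A) (P(A) = (A + 3/2)/(A + A) = (3/2 + A)/((2*A)) = (3/2 + A)*(1/(2*A)) = (3/2 + A)/(2*A))
P(113) + c = (¼)*(3 + 2*113)/113 + 21605 = (¼)*(1/113)*(3 + 226) + 21605 = (¼)*(1/113)*229 + 21605 = 229/452 + 21605 = 9765689/452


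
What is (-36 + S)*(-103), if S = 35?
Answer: 103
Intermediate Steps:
(-36 + S)*(-103) = (-36 + 35)*(-103) = -1*(-103) = 103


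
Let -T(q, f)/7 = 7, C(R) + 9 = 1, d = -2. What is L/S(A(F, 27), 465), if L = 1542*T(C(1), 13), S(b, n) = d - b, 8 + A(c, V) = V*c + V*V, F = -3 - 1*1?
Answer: 25186/205 ≈ 122.86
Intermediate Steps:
C(R) = -8 (C(R) = -9 + 1 = -8)
F = -4 (F = -3 - 1 = -4)
T(q, f) = -49 (T(q, f) = -7*7 = -49)
A(c, V) = -8 + V² + V*c (A(c, V) = -8 + (V*c + V*V) = -8 + (V*c + V²) = -8 + (V² + V*c) = -8 + V² + V*c)
S(b, n) = -2 - b
L = -75558 (L = 1542*(-49) = -75558)
L/S(A(F, 27), 465) = -75558/(-2 - (-8 + 27² + 27*(-4))) = -75558/(-2 - (-8 + 729 - 108)) = -75558/(-2 - 1*613) = -75558/(-2 - 613) = -75558/(-615) = -75558*(-1/615) = 25186/205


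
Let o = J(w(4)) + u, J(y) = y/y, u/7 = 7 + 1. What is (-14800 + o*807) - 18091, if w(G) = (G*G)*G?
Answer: 13108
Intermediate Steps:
w(G) = G**3 (w(G) = G**2*G = G**3)
u = 56 (u = 7*(7 + 1) = 7*8 = 56)
J(y) = 1
o = 57 (o = 1 + 56 = 57)
(-14800 + o*807) - 18091 = (-14800 + 57*807) - 18091 = (-14800 + 45999) - 18091 = 31199 - 18091 = 13108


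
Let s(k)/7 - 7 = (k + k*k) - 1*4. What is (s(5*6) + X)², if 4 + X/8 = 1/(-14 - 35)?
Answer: 101405944249/2401 ≈ 4.2235e+7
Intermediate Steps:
X = -1576/49 (X = -32 + 8/(-14 - 35) = -32 + 8/(-49) = -32 + 8*(-1/49) = -32 - 8/49 = -1576/49 ≈ -32.163)
s(k) = 21 + 7*k + 7*k² (s(k) = 49 + 7*((k + k*k) - 1*4) = 49 + 7*((k + k²) - 4) = 49 + 7*(-4 + k + k²) = 49 + (-28 + 7*k + 7*k²) = 21 + 7*k + 7*k²)
(s(5*6) + X)² = ((21 + 7*(5*6) + 7*(5*6)²) - 1576/49)² = ((21 + 7*30 + 7*30²) - 1576/49)² = ((21 + 210 + 7*900) - 1576/49)² = ((21 + 210 + 6300) - 1576/49)² = (6531 - 1576/49)² = (318443/49)² = 101405944249/2401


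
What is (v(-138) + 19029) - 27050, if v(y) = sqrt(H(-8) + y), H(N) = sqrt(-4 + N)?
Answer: -8021 + sqrt(-138 + 2*I*sqrt(3)) ≈ -8020.9 + 11.748*I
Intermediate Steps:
v(y) = sqrt(y + 2*I*sqrt(3)) (v(y) = sqrt(sqrt(-4 - 8) + y) = sqrt(sqrt(-12) + y) = sqrt(2*I*sqrt(3) + y) = sqrt(y + 2*I*sqrt(3)))
(v(-138) + 19029) - 27050 = (sqrt(-138 + 2*I*sqrt(3)) + 19029) - 27050 = (19029 + sqrt(-138 + 2*I*sqrt(3))) - 27050 = -8021 + sqrt(-138 + 2*I*sqrt(3))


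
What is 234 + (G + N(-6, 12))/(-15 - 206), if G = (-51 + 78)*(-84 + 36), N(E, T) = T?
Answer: 52998/221 ≈ 239.81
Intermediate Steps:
G = -1296 (G = 27*(-48) = -1296)
234 + (G + N(-6, 12))/(-15 - 206) = 234 + (-1296 + 12)/(-15 - 206) = 234 - 1284/(-221) = 234 - 1284*(-1/221) = 234 + 1284/221 = 52998/221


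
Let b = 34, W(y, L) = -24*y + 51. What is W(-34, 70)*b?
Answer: 29478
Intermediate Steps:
W(y, L) = 51 - 24*y
W(-34, 70)*b = (51 - 24*(-34))*34 = (51 + 816)*34 = 867*34 = 29478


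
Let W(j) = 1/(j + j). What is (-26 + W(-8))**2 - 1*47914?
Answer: -12092095/256 ≈ -47235.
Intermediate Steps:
W(j) = 1/(2*j)
(-26 + W(-8))**2 - 1*47914 = (-26 + (1/2)/(-8))**2 - 1*47914 = (-26 + (1/2)*(-1/8))**2 - 47914 = (-26 - 1/16)**2 - 47914 = (-417/16)**2 - 47914 = 173889/256 - 47914 = -12092095/256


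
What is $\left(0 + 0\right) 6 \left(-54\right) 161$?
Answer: $0$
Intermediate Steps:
$\left(0 + 0\right) 6 \left(-54\right) 161 = 0 \cdot 6 \left(-54\right) 161 = 0 \left(-54\right) 161 = 0 \cdot 161 = 0$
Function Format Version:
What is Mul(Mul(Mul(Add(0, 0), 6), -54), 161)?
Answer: 0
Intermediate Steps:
Mul(Mul(Mul(Add(0, 0), 6), -54), 161) = Mul(Mul(Mul(0, 6), -54), 161) = Mul(Mul(0, -54), 161) = Mul(0, 161) = 0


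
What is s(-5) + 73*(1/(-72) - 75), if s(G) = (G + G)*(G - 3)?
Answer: -388513/72 ≈ -5396.0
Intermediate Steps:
s(G) = 2*G*(-3 + G) (s(G) = (2*G)*(-3 + G) = 2*G*(-3 + G))
s(-5) + 73*(1/(-72) - 75) = 2*(-5)*(-3 - 5) + 73*(1/(-72) - 75) = 2*(-5)*(-8) + 73*(-1/72 - 75) = 80 + 73*(-5401/72) = 80 - 394273/72 = -388513/72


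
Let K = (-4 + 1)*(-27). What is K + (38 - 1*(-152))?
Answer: 271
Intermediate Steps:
K = 81 (K = -3*(-27) = 81)
K + (38 - 1*(-152)) = 81 + (38 - 1*(-152)) = 81 + (38 + 152) = 81 + 190 = 271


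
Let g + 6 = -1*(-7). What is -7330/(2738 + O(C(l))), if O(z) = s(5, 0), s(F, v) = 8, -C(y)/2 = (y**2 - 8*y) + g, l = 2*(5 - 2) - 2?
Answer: -3665/1373 ≈ -2.6693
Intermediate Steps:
g = 1 (g = -6 - 1*(-7) = -6 + 7 = 1)
l = 4 (l = 2*3 - 2 = 6 - 2 = 4)
C(y) = -2 - 2*y**2 + 16*y (C(y) = -2*((y**2 - 8*y) + 1) = -2*(1 + y**2 - 8*y) = -2 - 2*y**2 + 16*y)
O(z) = 8
-7330/(2738 + O(C(l))) = -7330/(2738 + 8) = -7330/2746 = -7330*1/2746 = -3665/1373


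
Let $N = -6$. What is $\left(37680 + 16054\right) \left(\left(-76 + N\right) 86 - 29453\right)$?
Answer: $-1961559670$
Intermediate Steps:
$\left(37680 + 16054\right) \left(\left(-76 + N\right) 86 - 29453\right) = \left(37680 + 16054\right) \left(\left(-76 - 6\right) 86 - 29453\right) = 53734 \left(\left(-82\right) 86 - 29453\right) = 53734 \left(-7052 - 29453\right) = 53734 \left(-36505\right) = -1961559670$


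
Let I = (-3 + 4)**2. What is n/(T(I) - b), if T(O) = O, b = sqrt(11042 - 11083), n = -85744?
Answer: -42872/21 - 42872*I*sqrt(41)/21 ≈ -2041.5 - 13072.0*I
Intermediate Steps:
I = 1 (I = 1**2 = 1)
b = I*sqrt(41) (b = sqrt(-41) = I*sqrt(41) ≈ 6.4031*I)
n/(T(I) - b) = -85744/(1 - I*sqrt(41))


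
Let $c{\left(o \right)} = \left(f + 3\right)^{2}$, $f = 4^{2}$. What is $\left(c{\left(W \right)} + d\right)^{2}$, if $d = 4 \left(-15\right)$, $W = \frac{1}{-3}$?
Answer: $90601$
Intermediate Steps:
$f = 16$
$W = - \frac{1}{3} \approx -0.33333$
$d = -60$
$c{\left(o \right)} = 361$ ($c{\left(o \right)} = \left(16 + 3\right)^{2} = 19^{2} = 361$)
$\left(c{\left(W \right)} + d\right)^{2} = \left(361 - 60\right)^{2} = 301^{2} = 90601$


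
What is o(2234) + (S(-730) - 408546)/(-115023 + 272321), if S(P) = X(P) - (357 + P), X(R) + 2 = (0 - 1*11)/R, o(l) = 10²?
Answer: 11184786261/114827540 ≈ 97.405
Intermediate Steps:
o(l) = 100
X(R) = -2 - 11/R (X(R) = -2 + (0 - 1*11)/R = -2 + (0 - 11)/R = -2 - 11/R)
S(P) = -359 - P - 11/P (S(P) = (-2 - 11/P) - (357 + P) = (-2 - 11/P) + (-357 - P) = -359 - P - 11/P)
o(2234) + (S(-730) - 408546)/(-115023 + 272321) = 100 + ((-359 - 1*(-730) - 11/(-730)) - 408546)/(-115023 + 272321) = 100 + ((-359 + 730 - 11*(-1/730)) - 408546)/157298 = 100 + ((-359 + 730 + 11/730) - 408546)*(1/157298) = 100 + (270841/730 - 408546)*(1/157298) = 100 - 297967739/730*1/157298 = 100 - 297967739/114827540 = 11184786261/114827540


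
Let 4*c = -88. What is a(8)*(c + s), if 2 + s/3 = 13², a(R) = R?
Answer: 3832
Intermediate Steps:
c = -22 (c = (¼)*(-88) = -22)
s = 501 (s = -6 + 3*13² = -6 + 3*169 = -6 + 507 = 501)
a(8)*(c + s) = 8*(-22 + 501) = 8*479 = 3832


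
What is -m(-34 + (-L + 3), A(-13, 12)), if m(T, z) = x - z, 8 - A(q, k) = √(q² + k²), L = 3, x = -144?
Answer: 152 - √313 ≈ 134.31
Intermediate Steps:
A(q, k) = 8 - √(k² + q²) (A(q, k) = 8 - √(q² + k²) = 8 - √(k² + q²))
m(T, z) = -144 - z
-m(-34 + (-L + 3), A(-13, 12)) = -(-144 - (8 - √(12² + (-13)²))) = -(-144 - (8 - √(144 + 169))) = -(-144 - (8 - √313)) = -(-144 + (-8 + √313)) = -(-152 + √313) = 152 - √313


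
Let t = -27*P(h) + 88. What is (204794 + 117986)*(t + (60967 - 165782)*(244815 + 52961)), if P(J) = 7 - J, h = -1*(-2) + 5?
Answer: -10074412900598560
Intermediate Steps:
h = 7 (h = 2 + 5 = 7)
t = 88 (t = -27*(7 - 1*7) + 88 = -27*(7 - 7) + 88 = -27*0 + 88 = 0 + 88 = 88)
(204794 + 117986)*(t + (60967 - 165782)*(244815 + 52961)) = (204794 + 117986)*(88 + (60967 - 165782)*(244815 + 52961)) = 322780*(88 - 104815*297776) = 322780*(88 - 31211391440) = 322780*(-31211391352) = -10074412900598560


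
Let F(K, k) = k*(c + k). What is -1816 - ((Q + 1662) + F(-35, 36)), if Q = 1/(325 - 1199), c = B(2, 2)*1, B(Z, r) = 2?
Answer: -4235403/874 ≈ -4846.0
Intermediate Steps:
c = 2 (c = 2*1 = 2)
Q = -1/874 (Q = 1/(-874) = -1/874 ≈ -0.0011442)
F(K, k) = k*(2 + k)
-1816 - ((Q + 1662) + F(-35, 36)) = -1816 - ((-1/874 + 1662) + 36*(2 + 36)) = -1816 - (1452587/874 + 36*38) = -1816 - (1452587/874 + 1368) = -1816 - 1*2648219/874 = -1816 - 2648219/874 = -4235403/874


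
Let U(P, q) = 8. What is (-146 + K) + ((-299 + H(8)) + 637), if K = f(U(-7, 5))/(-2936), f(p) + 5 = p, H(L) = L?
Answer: 587197/2936 ≈ 200.00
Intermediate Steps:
f(p) = -5 + p
K = -3/2936 (K = (-5 + 8)/(-2936) = 3*(-1/2936) = -3/2936 ≈ -0.0010218)
(-146 + K) + ((-299 + H(8)) + 637) = (-146 - 3/2936) + ((-299 + 8) + 637) = -428659/2936 + (-291 + 637) = -428659/2936 + 346 = 587197/2936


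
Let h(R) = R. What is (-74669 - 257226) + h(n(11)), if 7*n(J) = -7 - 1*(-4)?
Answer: -2323268/7 ≈ -3.3190e+5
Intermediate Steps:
n(J) = -3/7 (n(J) = (-7 - 1*(-4))/7 = (-7 + 4)/7 = (⅐)*(-3) = -3/7)
(-74669 - 257226) + h(n(11)) = (-74669 - 257226) - 3/7 = -331895 - 3/7 = -2323268/7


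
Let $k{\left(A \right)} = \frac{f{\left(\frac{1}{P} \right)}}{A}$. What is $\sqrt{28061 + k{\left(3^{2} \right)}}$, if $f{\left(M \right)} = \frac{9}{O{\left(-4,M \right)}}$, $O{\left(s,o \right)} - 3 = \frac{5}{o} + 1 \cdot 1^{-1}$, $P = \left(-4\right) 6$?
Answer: $\frac{15 \sqrt{419543}}{58} \approx 167.51$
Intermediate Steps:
$P = -24$
$O{\left(s,o \right)} = 4 + \frac{5}{o}$ ($O{\left(s,o \right)} = 3 + \left(\frac{5}{o} + 1 \cdot 1^{-1}\right) = 3 + \left(\frac{5}{o} + 1 \cdot 1\right) = 3 + \left(\frac{5}{o} + 1\right) = 3 + \left(1 + \frac{5}{o}\right) = 4 + \frac{5}{o}$)
$f{\left(M \right)} = \frac{9}{4 + \frac{5}{M}}$
$k{\left(A \right)} = - \frac{9}{116 A}$ ($k{\left(A \right)} = \frac{9 \frac{1}{-24} \frac{1}{5 + \frac{4}{-24}}}{A} = \frac{9 \left(- \frac{1}{24}\right) \frac{1}{5 + 4 \left(- \frac{1}{24}\right)}}{A} = \frac{9 \left(- \frac{1}{24}\right) \frac{1}{5 - \frac{1}{6}}}{A} = \frac{9 \left(- \frac{1}{24}\right) \frac{1}{\frac{29}{6}}}{A} = \frac{9 \left(- \frac{1}{24}\right) \frac{6}{29}}{A} = - \frac{9}{116 A}$)
$\sqrt{28061 + k{\left(3^{2} \right)}} = \sqrt{28061 - \frac{9}{116 \cdot 3^{2}}} = \sqrt{28061 - \frac{9}{116 \cdot 9}} = \sqrt{28061 - \frac{1}{116}} = \sqrt{\frac{3255075}{116}} = \frac{15 \sqrt{419543}}{58}$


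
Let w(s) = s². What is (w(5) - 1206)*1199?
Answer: -1416019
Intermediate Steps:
(w(5) - 1206)*1199 = (5² - 1206)*1199 = (25 - 1206)*1199 = -1181*1199 = -1416019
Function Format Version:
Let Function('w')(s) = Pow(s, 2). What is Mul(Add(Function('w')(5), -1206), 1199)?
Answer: -1416019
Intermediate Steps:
Mul(Add(Function('w')(5), -1206), 1199) = Mul(Add(Pow(5, 2), -1206), 1199) = Mul(Add(25, -1206), 1199) = Mul(-1181, 1199) = -1416019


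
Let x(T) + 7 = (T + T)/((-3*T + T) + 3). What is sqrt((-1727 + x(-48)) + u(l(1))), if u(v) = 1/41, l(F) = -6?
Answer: I*sqrt(3176006493)/1353 ≈ 41.653*I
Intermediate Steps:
u(v) = 1/41
x(T) = -7 + 2*T/(3 - 2*T) (x(T) = -7 + (T + T)/((-3*T + T) + 3) = -7 + (2*T)/(-2*T + 3) = -7 + (2*T)/(3 - 2*T) = -7 + 2*T/(3 - 2*T))
sqrt((-1727 + x(-48)) + u(l(1))) = sqrt((-1727 + (21 - 16*(-48))/(-3 + 2*(-48))) + 1/41) = sqrt((-1727 + (21 + 768)/(-3 - 96)) + 1/41) = sqrt((-1727 + 789/(-99)) + 1/41) = sqrt((-1727 - 1/99*789) + 1/41) = sqrt((-1727 - 263/33) + 1/41) = sqrt(-57254/33 + 1/41) = sqrt(-2347381/1353) = I*sqrt(3176006493)/1353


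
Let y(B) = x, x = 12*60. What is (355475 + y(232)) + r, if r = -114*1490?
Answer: 186335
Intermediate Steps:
x = 720
y(B) = 720
r = -169860
(355475 + y(232)) + r = (355475 + 720) - 169860 = 356195 - 169860 = 186335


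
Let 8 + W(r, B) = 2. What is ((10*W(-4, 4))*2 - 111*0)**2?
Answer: 14400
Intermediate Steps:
W(r, B) = -6 (W(r, B) = -8 + 2 = -6)
((10*W(-4, 4))*2 - 111*0)**2 = ((10*(-6))*2 - 111*0)**2 = (-60*2 + 0)**2 = (-120 + 0)**2 = (-120)**2 = 14400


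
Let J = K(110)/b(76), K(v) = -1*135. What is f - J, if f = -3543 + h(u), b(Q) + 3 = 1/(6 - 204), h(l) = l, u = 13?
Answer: -425416/119 ≈ -3574.9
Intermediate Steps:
b(Q) = -595/198 (b(Q) = -3 + 1/(6 - 204) = -3 + 1/(-198) = -3 - 1/198 = -595/198)
f = -3530 (f = -3543 + 13 = -3530)
K(v) = -135
J = 5346/119 (J = -135/(-595/198) = -135*(-198/595) = 5346/119 ≈ 44.924)
f - J = -3530 - 1*5346/119 = -3530 - 5346/119 = -425416/119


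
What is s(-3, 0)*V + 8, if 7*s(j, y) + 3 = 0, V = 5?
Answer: 41/7 ≈ 5.8571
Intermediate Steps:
s(j, y) = -3/7 (s(j, y) = -3/7 + (⅐)*0 = -3/7 + 0 = -3/7)
s(-3, 0)*V + 8 = -3/7*5 + 8 = -15/7 + 8 = 41/7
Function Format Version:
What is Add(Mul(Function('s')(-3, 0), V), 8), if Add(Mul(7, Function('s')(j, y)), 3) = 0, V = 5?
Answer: Rational(41, 7) ≈ 5.8571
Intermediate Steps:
Function('s')(j, y) = Rational(-3, 7) (Function('s')(j, y) = Add(Rational(-3, 7), Mul(Rational(1, 7), 0)) = Add(Rational(-3, 7), 0) = Rational(-3, 7))
Add(Mul(Function('s')(-3, 0), V), 8) = Add(Mul(Rational(-3, 7), 5), 8) = Add(Rational(-15, 7), 8) = Rational(41, 7)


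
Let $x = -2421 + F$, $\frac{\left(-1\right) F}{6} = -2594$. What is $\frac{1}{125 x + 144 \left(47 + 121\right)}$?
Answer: $\frac{1}{1667067} \approx 5.9986 \cdot 10^{-7}$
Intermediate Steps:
$F = 15564$ ($F = \left(-6\right) \left(-2594\right) = 15564$)
$x = 13143$ ($x = -2421 + 15564 = 13143$)
$\frac{1}{125 x + 144 \left(47 + 121\right)} = \frac{1}{125 \cdot 13143 + 144 \left(47 + 121\right)} = \frac{1}{1642875 + 144 \cdot 168} = \frac{1}{1642875 + 24192} = \frac{1}{1667067}$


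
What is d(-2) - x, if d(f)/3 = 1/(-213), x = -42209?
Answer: 2996838/71 ≈ 42209.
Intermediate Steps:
d(f) = -1/71 (d(f) = 3/(-213) = 3*(-1/213) = -1/71)
d(-2) - x = -1/71 - 1*(-42209) = -1/71 + 42209 = 2996838/71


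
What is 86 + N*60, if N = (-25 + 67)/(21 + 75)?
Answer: 449/4 ≈ 112.25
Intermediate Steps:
N = 7/16 (N = 42/96 = 42*(1/96) = 7/16 ≈ 0.43750)
86 + N*60 = 86 + (7/16)*60 = 86 + 105/4 = 449/4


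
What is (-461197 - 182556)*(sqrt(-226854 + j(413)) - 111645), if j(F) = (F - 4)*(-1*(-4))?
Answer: 71871803685 - 643753*I*sqrt(225218) ≈ 7.1872e+10 - 3.0551e+8*I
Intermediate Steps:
j(F) = -16 + 4*F (j(F) = (-4 + F)*4 = -16 + 4*F)
(-461197 - 182556)*(sqrt(-226854 + j(413)) - 111645) = (-461197 - 182556)*(sqrt(-226854 + (-16 + 4*413)) - 111645) = -643753*(sqrt(-226854 + (-16 + 1652)) - 111645) = -643753*(sqrt(-226854 + 1636) - 111645) = -643753*(sqrt(-225218) - 111645) = -643753*(I*sqrt(225218) - 111645) = -643753*(-111645 + I*sqrt(225218)) = 71871803685 - 643753*I*sqrt(225218)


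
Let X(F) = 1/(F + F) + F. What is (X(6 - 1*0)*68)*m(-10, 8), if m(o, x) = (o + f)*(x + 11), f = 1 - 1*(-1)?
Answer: -188632/3 ≈ -62877.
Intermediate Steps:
f = 2 (f = 1 + 1 = 2)
m(o, x) = (2 + o)*(11 + x) (m(o, x) = (o + 2)*(x + 11) = (2 + o)*(11 + x))
X(F) = F + 1/(2*F) (X(F) = 1/(2*F) + F = F + 1/(2*F))
(X(6 - 1*0)*68)*m(-10, 8) = (((6 - 1*0) + 1/(2*(6 - 1*0)))*68)*(22 + 2*8 + 11*(-10) - 10*8) = (((6 + 0) + 1/(2*(6 + 0)))*68)*(22 + 16 - 110 - 80) = ((6 + (1/2)/6)*68)*(-152) = ((6 + (1/2)*(1/6))*68)*(-152) = ((6 + 1/12)*68)*(-152) = ((73/12)*68)*(-152) = (1241/3)*(-152) = -188632/3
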